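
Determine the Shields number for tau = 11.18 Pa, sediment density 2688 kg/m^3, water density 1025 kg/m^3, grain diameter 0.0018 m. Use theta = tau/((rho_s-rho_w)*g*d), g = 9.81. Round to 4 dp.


theta = tau / ((rho_s - rho_w) * g * d)
rho_s - rho_w = 2688 - 1025 = 1663
Denominator = 1663 * 9.81 * 0.0018 = 29.365254
theta = 11.18 / 29.365254
theta = 0.3807

0.3807


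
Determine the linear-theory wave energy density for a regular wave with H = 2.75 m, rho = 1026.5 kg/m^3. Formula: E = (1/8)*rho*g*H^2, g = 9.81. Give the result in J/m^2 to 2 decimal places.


E = (1/8) * rho * g * H^2
E = (1/8) * 1026.5 * 9.81 * 2.75^2
E = 0.125 * 1026.5 * 9.81 * 7.5625
E = 9519.26 J/m^2

9519.26


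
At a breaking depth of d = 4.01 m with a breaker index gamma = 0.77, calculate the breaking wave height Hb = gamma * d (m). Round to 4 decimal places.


Hb = gamma * d
Hb = 0.77 * 4.01
Hb = 3.0877 m

3.0877


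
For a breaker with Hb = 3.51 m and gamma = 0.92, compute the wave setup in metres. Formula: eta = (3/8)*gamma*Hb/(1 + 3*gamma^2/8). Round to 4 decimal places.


eta = (3/8) * gamma * Hb / (1 + 3*gamma^2/8)
Numerator = (3/8) * 0.92 * 3.51 = 1.210950
Denominator = 1 + 3*0.92^2/8 = 1 + 0.317400 = 1.317400
eta = 1.210950 / 1.317400
eta = 0.9192 m

0.9192


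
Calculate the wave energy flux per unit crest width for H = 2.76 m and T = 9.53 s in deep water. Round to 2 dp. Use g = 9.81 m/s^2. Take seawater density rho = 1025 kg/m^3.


P = rho * g^2 * H^2 * T / (32 * pi)
P = 1025 * 9.81^2 * 2.76^2 * 9.53 / (32 * pi)
P = 1025 * 96.2361 * 7.6176 * 9.53 / 100.53096
P = 71231.66 W/m

71231.66


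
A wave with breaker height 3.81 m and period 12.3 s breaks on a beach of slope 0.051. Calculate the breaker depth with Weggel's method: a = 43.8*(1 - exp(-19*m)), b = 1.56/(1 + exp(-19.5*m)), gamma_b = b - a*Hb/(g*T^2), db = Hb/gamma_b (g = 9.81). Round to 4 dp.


a = 43.8 * (1 - exp(-19 * m))
exp(-19 * 0.051) = exp(-0.9690) = 0.379462
a = 43.8 * (1 - 0.379462) = 27.179551
b = 1.56 / (1 + exp(-19.5 * m))
exp(-19.5 * 0.051) = exp(-0.9945) = 0.369908
b = 1.56 / (1 + 0.369908) = 1.138762
Hb / (g * T^2) = 3.81 / (9.81 * 12.3^2) = 3.81 / 1484.1549 = 0.00256712
gamma_b = b - a * Hb/(g*T^2) = 1.138762 - 27.179551 * 0.00256712 = 1.068989
db = Hb / gamma_b = 3.81 / 1.068989
db = 3.5641 m

3.5641


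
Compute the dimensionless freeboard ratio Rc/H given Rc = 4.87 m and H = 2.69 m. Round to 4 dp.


Relative freeboard = Rc / H
= 4.87 / 2.69
= 1.8104

1.8104


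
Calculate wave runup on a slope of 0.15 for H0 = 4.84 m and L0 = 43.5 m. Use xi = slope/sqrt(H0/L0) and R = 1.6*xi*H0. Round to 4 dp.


xi = slope / sqrt(H0/L0)
H0/L0 = 4.84/43.5 = 0.111264
sqrt(0.111264) = 0.333563
xi = 0.15 / 0.333563 = 0.449690
R = 1.6 * xi * H0 = 1.6 * 0.449690 * 4.84
R = 3.4824 m

3.4824


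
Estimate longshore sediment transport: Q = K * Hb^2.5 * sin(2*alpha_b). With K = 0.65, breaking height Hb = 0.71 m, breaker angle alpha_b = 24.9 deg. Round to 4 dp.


Q = K * Hb^2.5 * sin(2 * alpha_b)
Hb^2.5 = 0.71^2.5 = 0.424762
sin(2 * 24.9) = sin(49.8) = 0.763796
Q = 0.65 * 0.424762 * 0.763796
Q = 0.2109 m^3/s

0.2109


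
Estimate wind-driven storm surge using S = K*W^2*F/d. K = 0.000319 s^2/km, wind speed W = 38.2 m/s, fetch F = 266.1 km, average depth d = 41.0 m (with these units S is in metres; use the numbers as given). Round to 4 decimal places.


S = K * W^2 * F / d
W^2 = 38.2^2 = 1459.24
S = 0.000319 * 1459.24 * 266.1 / 41.0
Numerator = 0.000319 * 1459.24 * 266.1 = 123.868901
S = 123.868901 / 41.0 = 3.0212 m

3.0212


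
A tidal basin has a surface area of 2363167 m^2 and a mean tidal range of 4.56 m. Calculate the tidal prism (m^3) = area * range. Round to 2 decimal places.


Tidal prism = Area * Tidal range
P = 2363167 * 4.56
P = 10776041.52 m^3

10776041.52


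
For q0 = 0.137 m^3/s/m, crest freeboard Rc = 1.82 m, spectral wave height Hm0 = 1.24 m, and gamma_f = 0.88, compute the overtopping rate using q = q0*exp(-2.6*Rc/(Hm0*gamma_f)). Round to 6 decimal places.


q = q0 * exp(-2.6 * Rc / (Hm0 * gamma_f))
Exponent = -2.6 * 1.82 / (1.24 * 0.88)
= -2.6 * 1.82 / 1.0912
= -4.336510
exp(-4.336510) = 0.013082
q = 0.137 * 0.013082
q = 0.001792 m^3/s/m

0.001792


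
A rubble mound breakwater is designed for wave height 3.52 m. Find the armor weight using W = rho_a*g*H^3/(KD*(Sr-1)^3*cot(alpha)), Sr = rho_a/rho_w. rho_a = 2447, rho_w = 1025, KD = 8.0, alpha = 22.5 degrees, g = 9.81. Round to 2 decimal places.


Sr = rho_a / rho_w = 2447 / 1025 = 2.387317
(Sr - 1) = 1.387317
(Sr - 1)^3 = 2.670098
cot(22.5) = 1 / tan(22.5) = 1 / 0.414214 = 2.414214
Numerator = 2447 * 9.81 * 3.52^3 = 1046962.1160
Denominator = 8.0 * 2.670098 * 2.414214 = 51.569493
W = 1046962.1160 / 51.569493
W = 20301.97 N

20301.97


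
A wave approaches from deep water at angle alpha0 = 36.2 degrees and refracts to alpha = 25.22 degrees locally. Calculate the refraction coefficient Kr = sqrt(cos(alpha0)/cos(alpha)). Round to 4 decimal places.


Kr = sqrt(cos(alpha0) / cos(alpha))
cos(36.2) = 0.806960
cos(25.22) = 0.904678
Kr = sqrt(0.806960 / 0.904678)
Kr = sqrt(0.891986)
Kr = 0.9445

0.9445


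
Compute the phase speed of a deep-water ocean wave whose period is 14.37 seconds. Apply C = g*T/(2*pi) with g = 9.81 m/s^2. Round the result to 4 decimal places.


We use the deep-water celerity formula:
C = g * T / (2 * pi)
C = 9.81 * 14.37 / (2 * 3.14159...)
C = 140.969700 / 6.283185
C = 22.4360 m/s

22.4360


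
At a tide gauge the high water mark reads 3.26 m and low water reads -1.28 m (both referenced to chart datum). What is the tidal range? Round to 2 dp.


Tidal range = High water - Low water
Tidal range = 3.26 - (-1.28)
Tidal range = 4.54 m

4.54


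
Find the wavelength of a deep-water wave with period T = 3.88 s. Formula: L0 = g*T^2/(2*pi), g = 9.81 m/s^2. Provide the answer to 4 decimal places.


L0 = g * T^2 / (2 * pi)
L0 = 9.81 * 3.88^2 / (2 * pi)
L0 = 9.81 * 15.0544 / 6.28319
L0 = 147.6837 / 6.28319
L0 = 23.5046 m

23.5046


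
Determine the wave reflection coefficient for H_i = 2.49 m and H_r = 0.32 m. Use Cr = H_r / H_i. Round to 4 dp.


Cr = H_r / H_i
Cr = 0.32 / 2.49
Cr = 0.1285

0.1285


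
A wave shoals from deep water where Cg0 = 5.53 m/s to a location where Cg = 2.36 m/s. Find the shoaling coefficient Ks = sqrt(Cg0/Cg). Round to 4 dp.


Ks = sqrt(Cg0 / Cg)
Ks = sqrt(5.53 / 2.36)
Ks = sqrt(2.3432)
Ks = 1.5308

1.5308


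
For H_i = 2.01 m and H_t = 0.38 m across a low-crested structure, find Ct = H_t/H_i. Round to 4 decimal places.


Ct = H_t / H_i
Ct = 0.38 / 2.01
Ct = 0.1891

0.1891


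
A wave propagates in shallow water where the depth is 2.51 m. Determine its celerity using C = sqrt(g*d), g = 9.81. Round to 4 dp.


Using the shallow-water approximation:
C = sqrt(g * d) = sqrt(9.81 * 2.51)
C = sqrt(24.6231)
C = 4.9622 m/s

4.9622


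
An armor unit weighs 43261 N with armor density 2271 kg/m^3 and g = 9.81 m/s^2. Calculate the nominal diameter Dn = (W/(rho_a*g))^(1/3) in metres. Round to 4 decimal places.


V = W / (rho_a * g)
V = 43261 / (2271 * 9.81)
V = 43261 / 22278.51
V = 1.941826 m^3
Dn = V^(1/3) = 1.941826^(1/3)
Dn = 1.2476 m

1.2476


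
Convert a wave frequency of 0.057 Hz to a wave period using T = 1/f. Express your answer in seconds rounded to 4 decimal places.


T = 1 / f
T = 1 / 0.057
T = 17.5439 s

17.5439


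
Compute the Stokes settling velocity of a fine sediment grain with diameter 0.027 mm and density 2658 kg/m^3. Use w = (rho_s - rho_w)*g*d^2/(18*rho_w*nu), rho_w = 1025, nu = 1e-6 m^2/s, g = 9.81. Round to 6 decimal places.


w = (rho_s - rho_w) * g * d^2 / (18 * rho_w * nu)
d = 0.027 mm = 0.000027 m
rho_s - rho_w = 2658 - 1025 = 1633
Numerator = 1633 * 9.81 * (0.000027)^2 = 0.000011678383
Denominator = 18 * 1025 * 1e-6 = 0.018450
w = 0.000633 m/s

0.000633


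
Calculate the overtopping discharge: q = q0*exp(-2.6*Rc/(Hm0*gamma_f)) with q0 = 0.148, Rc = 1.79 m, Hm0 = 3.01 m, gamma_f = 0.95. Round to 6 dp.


q = q0 * exp(-2.6 * Rc / (Hm0 * gamma_f))
Exponent = -2.6 * 1.79 / (3.01 * 0.95)
= -2.6 * 1.79 / 2.8595
= -1.627557
exp(-1.627557) = 0.196409
q = 0.148 * 0.196409
q = 0.029068 m^3/s/m

0.029068


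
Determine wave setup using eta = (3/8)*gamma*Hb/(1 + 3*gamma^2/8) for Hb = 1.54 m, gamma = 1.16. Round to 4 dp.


eta = (3/8) * gamma * Hb / (1 + 3*gamma^2/8)
Numerator = (3/8) * 1.16 * 1.54 = 0.669900
Denominator = 1 + 3*1.16^2/8 = 1 + 0.504600 = 1.504600
eta = 0.669900 / 1.504600
eta = 0.4452 m

0.4452


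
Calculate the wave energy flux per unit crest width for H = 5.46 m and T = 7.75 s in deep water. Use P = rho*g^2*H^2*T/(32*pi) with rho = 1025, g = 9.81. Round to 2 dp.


P = rho * g^2 * H^2 * T / (32 * pi)
P = 1025 * 9.81^2 * 5.46^2 * 7.75 / (32 * pi)
P = 1025 * 96.2361 * 29.8116 * 7.75 / 100.53096
P = 226698.69 W/m

226698.69


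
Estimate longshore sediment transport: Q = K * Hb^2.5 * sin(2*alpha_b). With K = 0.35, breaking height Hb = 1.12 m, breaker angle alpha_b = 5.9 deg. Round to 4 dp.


Q = K * Hb^2.5 * sin(2 * alpha_b)
Hb^2.5 = 1.12^2.5 = 1.327532
sin(2 * 5.9) = sin(11.8) = 0.204496
Q = 0.35 * 1.327532 * 0.204496
Q = 0.0950 m^3/s

0.0950


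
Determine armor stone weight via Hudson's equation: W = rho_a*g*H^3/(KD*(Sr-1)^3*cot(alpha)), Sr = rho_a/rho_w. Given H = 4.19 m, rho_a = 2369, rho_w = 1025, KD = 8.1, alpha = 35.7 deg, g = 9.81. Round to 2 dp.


Sr = rho_a / rho_w = 2369 / 1025 = 2.311220
(Sr - 1) = 1.311220
(Sr - 1)^3 = 2.254375
cot(35.7) = 1 / tan(35.7) = 1 / 0.718573 = 1.391647
Numerator = 2369 * 9.81 * 4.19^3 = 1709527.6796
Denominator = 8.1 * 2.254375 * 1.391647 = 25.412091
W = 1709527.6796 / 25.412091
W = 67272.22 N

67272.22


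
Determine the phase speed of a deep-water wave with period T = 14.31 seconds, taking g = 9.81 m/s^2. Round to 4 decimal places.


We use the deep-water celerity formula:
C = g * T / (2 * pi)
C = 9.81 * 14.31 / (2 * 3.14159...)
C = 140.381100 / 6.283185
C = 22.3423 m/s

22.3423


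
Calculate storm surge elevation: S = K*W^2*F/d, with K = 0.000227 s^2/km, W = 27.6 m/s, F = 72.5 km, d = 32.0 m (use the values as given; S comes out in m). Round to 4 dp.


S = K * W^2 * F / d
W^2 = 27.6^2 = 761.76
S = 0.000227 * 761.76 * 72.5 / 32.0
Numerator = 0.000227 * 761.76 * 72.5 = 12.536665
S = 12.536665 / 32.0 = 0.3918 m

0.3918


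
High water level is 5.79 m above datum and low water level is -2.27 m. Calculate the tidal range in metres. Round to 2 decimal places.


Tidal range = High water - Low water
Tidal range = 5.79 - (-2.27)
Tidal range = 8.06 m

8.06


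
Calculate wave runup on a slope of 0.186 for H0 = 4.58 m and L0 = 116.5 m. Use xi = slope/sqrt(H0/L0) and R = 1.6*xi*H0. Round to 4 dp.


xi = slope / sqrt(H0/L0)
H0/L0 = 4.58/116.5 = 0.039313
sqrt(0.039313) = 0.198276
xi = 0.186 / 0.198276 = 0.938087
R = 1.6 * xi * H0 = 1.6 * 0.938087 * 4.58
R = 6.8743 m

6.8743


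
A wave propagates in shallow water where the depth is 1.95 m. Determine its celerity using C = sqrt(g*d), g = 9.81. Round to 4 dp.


Using the shallow-water approximation:
C = sqrt(g * d) = sqrt(9.81 * 1.95)
C = sqrt(19.1295)
C = 4.3737 m/s

4.3737


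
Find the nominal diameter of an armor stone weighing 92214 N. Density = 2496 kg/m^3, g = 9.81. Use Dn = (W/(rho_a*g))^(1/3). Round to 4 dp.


V = W / (rho_a * g)
V = 92214 / (2496 * 9.81)
V = 92214 / 24485.76
V = 3.766026 m^3
Dn = V^(1/3) = 3.766026^(1/3)
Dn = 1.5558 m

1.5558


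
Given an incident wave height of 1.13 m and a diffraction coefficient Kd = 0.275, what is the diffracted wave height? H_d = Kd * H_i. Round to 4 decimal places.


H_d = Kd * H_i
H_d = 0.275 * 1.13
H_d = 0.3108 m

0.3108


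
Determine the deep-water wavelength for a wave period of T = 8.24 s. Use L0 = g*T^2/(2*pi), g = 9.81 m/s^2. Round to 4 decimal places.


L0 = g * T^2 / (2 * pi)
L0 = 9.81 * 8.24^2 / (2 * pi)
L0 = 9.81 * 67.8976 / 6.28319
L0 = 666.0755 / 6.28319
L0 = 106.0092 m

106.0092


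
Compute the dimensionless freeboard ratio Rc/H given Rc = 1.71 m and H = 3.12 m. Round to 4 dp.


Relative freeboard = Rc / H
= 1.71 / 3.12
= 0.5481

0.5481


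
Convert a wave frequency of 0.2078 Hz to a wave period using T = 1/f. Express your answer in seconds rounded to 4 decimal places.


T = 1 / f
T = 1 / 0.2078
T = 4.8123 s

4.8123


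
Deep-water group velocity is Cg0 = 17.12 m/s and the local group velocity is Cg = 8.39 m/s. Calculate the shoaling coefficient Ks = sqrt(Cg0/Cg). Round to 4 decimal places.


Ks = sqrt(Cg0 / Cg)
Ks = sqrt(17.12 / 8.39)
Ks = sqrt(2.0405)
Ks = 1.4285

1.4285


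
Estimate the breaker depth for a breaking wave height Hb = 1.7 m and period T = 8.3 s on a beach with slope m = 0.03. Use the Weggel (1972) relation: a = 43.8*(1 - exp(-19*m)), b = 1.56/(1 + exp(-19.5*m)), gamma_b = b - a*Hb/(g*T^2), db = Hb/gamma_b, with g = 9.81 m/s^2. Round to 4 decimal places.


a = 43.8 * (1 - exp(-19 * m))
exp(-19 * 0.03) = exp(-0.5700) = 0.565525
a = 43.8 * (1 - 0.565525) = 19.029986
b = 1.56 / (1 + exp(-19.5 * m))
exp(-19.5 * 0.03) = exp(-0.5850) = 0.557106
b = 1.56 / (1 + 0.557106) = 1.001859
Hb / (g * T^2) = 1.7 / (9.81 * 8.3^2) = 1.7 / 675.8109 = 0.00251550
gamma_b = b - a * Hb/(g*T^2) = 1.001859 - 19.029986 * 0.00251550 = 0.953989
db = Hb / gamma_b = 1.7 / 0.953989
db = 1.7820 m

1.7820


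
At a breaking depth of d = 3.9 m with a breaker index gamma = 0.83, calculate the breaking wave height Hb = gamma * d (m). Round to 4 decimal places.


Hb = gamma * d
Hb = 0.83 * 3.9
Hb = 3.2370 m

3.2370


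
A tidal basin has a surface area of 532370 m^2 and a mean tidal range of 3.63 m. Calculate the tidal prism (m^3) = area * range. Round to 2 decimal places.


Tidal prism = Area * Tidal range
P = 532370 * 3.63
P = 1932503.10 m^3

1932503.10


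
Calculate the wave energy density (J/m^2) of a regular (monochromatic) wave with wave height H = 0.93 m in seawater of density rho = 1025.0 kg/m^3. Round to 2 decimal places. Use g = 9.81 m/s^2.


E = (1/8) * rho * g * H^2
E = (1/8) * 1025.0 * 9.81 * 0.93^2
E = 0.125 * 1025.0 * 9.81 * 0.8649
E = 1087.10 J/m^2

1087.10


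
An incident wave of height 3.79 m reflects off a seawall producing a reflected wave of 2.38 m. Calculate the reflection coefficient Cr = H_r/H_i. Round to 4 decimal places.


Cr = H_r / H_i
Cr = 2.38 / 3.79
Cr = 0.6280

0.6280


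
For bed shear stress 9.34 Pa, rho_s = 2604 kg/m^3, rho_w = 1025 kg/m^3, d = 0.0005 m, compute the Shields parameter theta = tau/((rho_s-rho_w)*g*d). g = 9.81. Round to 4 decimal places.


theta = tau / ((rho_s - rho_w) * g * d)
rho_s - rho_w = 2604 - 1025 = 1579
Denominator = 1579 * 9.81 * 0.0005 = 7.744995
theta = 9.34 / 7.744995
theta = 1.2059

1.2059


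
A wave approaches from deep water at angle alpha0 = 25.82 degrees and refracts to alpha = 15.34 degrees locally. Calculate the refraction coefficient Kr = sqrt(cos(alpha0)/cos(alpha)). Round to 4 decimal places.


Kr = sqrt(cos(alpha0) / cos(alpha))
cos(25.82) = 0.900167
cos(15.34) = 0.964373
Kr = sqrt(0.900167 / 0.964373)
Kr = sqrt(0.933422)
Kr = 0.9661

0.9661


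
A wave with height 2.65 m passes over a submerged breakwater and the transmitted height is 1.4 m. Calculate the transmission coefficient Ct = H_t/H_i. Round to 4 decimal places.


Ct = H_t / H_i
Ct = 1.4 / 2.65
Ct = 0.5283

0.5283


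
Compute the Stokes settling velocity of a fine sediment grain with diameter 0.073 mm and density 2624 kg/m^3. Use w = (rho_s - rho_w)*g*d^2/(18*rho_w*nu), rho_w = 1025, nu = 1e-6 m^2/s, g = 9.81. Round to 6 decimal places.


w = (rho_s - rho_w) * g * d^2 / (18 * rho_w * nu)
d = 0.073 mm = 0.000073 m
rho_s - rho_w = 2624 - 1025 = 1599
Numerator = 1599 * 9.81 * (0.000073)^2 = 0.000083591707
Denominator = 18 * 1025 * 1e-6 = 0.018450
w = 0.004531 m/s

0.004531


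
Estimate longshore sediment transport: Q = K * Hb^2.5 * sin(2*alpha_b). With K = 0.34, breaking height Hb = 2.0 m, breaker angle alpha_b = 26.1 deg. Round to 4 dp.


Q = K * Hb^2.5 * sin(2 * alpha_b)
Hb^2.5 = 2.0^2.5 = 5.656854
sin(2 * 26.1) = sin(52.2) = 0.790155
Q = 0.34 * 5.656854 * 0.790155
Q = 1.5197 m^3/s

1.5197


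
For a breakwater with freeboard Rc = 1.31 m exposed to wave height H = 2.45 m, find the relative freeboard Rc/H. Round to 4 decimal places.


Relative freeboard = Rc / H
= 1.31 / 2.45
= 0.5347

0.5347


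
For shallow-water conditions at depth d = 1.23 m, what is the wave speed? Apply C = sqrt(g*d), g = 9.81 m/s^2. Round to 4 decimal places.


Using the shallow-water approximation:
C = sqrt(g * d) = sqrt(9.81 * 1.23)
C = sqrt(12.0663)
C = 3.4737 m/s

3.4737


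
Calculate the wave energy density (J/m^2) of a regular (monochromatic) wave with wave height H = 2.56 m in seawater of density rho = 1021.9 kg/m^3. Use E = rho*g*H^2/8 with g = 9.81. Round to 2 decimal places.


E = (1/8) * rho * g * H^2
E = (1/8) * 1021.9 * 9.81 * 2.56^2
E = 0.125 * 1021.9 * 9.81 * 6.5536
E = 8212.35 J/m^2

8212.35


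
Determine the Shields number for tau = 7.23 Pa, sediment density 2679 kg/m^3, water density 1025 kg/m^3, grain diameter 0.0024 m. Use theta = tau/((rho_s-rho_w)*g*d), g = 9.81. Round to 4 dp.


theta = tau / ((rho_s - rho_w) * g * d)
rho_s - rho_w = 2679 - 1025 = 1654
Denominator = 1654 * 9.81 * 0.0024 = 38.941776
theta = 7.23 / 38.941776
theta = 0.1857

0.1857


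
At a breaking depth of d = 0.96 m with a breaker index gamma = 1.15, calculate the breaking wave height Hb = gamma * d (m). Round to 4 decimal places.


Hb = gamma * d
Hb = 1.15 * 0.96
Hb = 1.1040 m

1.1040


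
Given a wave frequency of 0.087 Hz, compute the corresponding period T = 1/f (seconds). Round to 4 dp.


T = 1 / f
T = 1 / 0.087
T = 11.4943 s

11.4943


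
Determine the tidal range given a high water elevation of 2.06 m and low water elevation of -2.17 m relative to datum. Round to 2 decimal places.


Tidal range = High water - Low water
Tidal range = 2.06 - (-2.17)
Tidal range = 4.23 m

4.23


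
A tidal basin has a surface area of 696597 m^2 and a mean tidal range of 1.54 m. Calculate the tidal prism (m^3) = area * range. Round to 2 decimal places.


Tidal prism = Area * Tidal range
P = 696597 * 1.54
P = 1072759.38 m^3

1072759.38


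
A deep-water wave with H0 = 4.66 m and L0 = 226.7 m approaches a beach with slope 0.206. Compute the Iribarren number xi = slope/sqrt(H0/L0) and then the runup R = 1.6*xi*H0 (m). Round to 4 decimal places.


xi = slope / sqrt(H0/L0)
H0/L0 = 4.66/226.7 = 0.020556
sqrt(0.020556) = 0.143373
xi = 0.206 / 0.143373 = 1.436812
R = 1.6 * xi * H0 = 1.6 * 1.436812 * 4.66
R = 10.7129 m

10.7129


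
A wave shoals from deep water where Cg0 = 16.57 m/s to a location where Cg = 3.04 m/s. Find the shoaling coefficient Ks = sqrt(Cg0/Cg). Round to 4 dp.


Ks = sqrt(Cg0 / Cg)
Ks = sqrt(16.57 / 3.04)
Ks = sqrt(5.4507)
Ks = 2.3347

2.3347


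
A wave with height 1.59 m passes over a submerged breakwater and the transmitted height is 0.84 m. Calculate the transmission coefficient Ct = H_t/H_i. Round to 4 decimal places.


Ct = H_t / H_i
Ct = 0.84 / 1.59
Ct = 0.5283

0.5283


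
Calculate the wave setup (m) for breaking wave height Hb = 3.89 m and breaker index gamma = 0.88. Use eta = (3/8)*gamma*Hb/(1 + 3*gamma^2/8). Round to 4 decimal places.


eta = (3/8) * gamma * Hb / (1 + 3*gamma^2/8)
Numerator = (3/8) * 0.88 * 3.89 = 1.283700
Denominator = 1 + 3*0.88^2/8 = 1 + 0.290400 = 1.290400
eta = 1.283700 / 1.290400
eta = 0.9948 m

0.9948


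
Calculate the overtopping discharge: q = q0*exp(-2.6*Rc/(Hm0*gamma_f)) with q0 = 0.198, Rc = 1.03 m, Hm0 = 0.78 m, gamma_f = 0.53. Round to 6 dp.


q = q0 * exp(-2.6 * Rc / (Hm0 * gamma_f))
Exponent = -2.6 * 1.03 / (0.78 * 0.53)
= -2.6 * 1.03 / 0.4134
= -6.477987
exp(-6.477987) = 0.001537
q = 0.198 * 0.001537
q = 0.000304 m^3/s/m

0.000304


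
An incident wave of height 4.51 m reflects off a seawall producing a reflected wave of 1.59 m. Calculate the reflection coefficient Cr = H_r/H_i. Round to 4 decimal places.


Cr = H_r / H_i
Cr = 1.59 / 4.51
Cr = 0.3525

0.3525


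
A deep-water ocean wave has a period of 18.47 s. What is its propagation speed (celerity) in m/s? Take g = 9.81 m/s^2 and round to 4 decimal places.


We use the deep-water celerity formula:
C = g * T / (2 * pi)
C = 9.81 * 18.47 / (2 * 3.14159...)
C = 181.190700 / 6.283185
C = 28.8374 m/s

28.8374


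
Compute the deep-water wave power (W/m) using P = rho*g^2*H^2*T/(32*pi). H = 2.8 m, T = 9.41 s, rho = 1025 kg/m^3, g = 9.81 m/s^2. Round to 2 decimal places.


P = rho * g^2 * H^2 * T / (32 * pi)
P = 1025 * 9.81^2 * 2.8^2 * 9.41 / (32 * pi)
P = 1025 * 96.2361 * 7.8400 * 9.41 / 100.53096
P = 72388.19 W/m

72388.19


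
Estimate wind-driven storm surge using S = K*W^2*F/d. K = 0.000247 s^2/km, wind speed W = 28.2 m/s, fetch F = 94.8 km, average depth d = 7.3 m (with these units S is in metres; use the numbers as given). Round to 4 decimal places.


S = K * W^2 * F / d
W^2 = 28.2^2 = 795.24
S = 0.000247 * 795.24 * 94.8 / 7.3
Numerator = 0.000247 * 795.24 * 94.8 = 18.621022
S = 18.621022 / 7.3 = 2.5508 m

2.5508


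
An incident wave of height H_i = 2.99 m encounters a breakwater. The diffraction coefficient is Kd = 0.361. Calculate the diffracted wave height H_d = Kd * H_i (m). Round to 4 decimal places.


H_d = Kd * H_i
H_d = 0.361 * 2.99
H_d = 1.0794 m

1.0794


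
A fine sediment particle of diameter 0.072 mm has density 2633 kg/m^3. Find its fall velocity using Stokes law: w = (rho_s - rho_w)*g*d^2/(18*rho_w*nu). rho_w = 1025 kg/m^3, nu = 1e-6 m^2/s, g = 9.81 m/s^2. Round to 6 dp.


w = (rho_s - rho_w) * g * d^2 / (18 * rho_w * nu)
d = 0.072 mm = 0.000072 m
rho_s - rho_w = 2633 - 1025 = 1608
Numerator = 1608 * 9.81 * (0.000072)^2 = 0.000081774904
Denominator = 18 * 1025 * 1e-6 = 0.018450
w = 0.004432 m/s

0.004432


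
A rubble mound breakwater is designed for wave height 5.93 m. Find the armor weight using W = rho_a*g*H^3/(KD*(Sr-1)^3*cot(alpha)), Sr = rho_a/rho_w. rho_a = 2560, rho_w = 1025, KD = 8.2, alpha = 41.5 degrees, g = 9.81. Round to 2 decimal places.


Sr = rho_a / rho_w = 2560 / 1025 = 2.497561
(Sr - 1) = 1.497561
(Sr - 1)^3 = 3.358563
cot(41.5) = 1 / tan(41.5) = 1 / 0.884725 = 1.130294
Numerator = 2560 * 9.81 * 5.93^3 = 5236885.1896
Denominator = 8.2 * 3.358563 * 1.130294 = 31.128555
W = 5236885.1896 / 31.128555
W = 168234.12 N

168234.12


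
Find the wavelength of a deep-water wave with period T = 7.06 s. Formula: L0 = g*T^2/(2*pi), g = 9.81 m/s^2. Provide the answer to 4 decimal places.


L0 = g * T^2 / (2 * pi)
L0 = 9.81 * 7.06^2 / (2 * pi)
L0 = 9.81 * 49.8436 / 6.28319
L0 = 488.9657 / 6.28319
L0 = 77.8213 m

77.8213


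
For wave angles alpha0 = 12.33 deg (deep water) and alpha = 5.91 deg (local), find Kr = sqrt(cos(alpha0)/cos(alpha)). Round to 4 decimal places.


Kr = sqrt(cos(alpha0) / cos(alpha))
cos(12.33) = 0.976934
cos(5.91) = 0.994685
Kr = sqrt(0.976934 / 0.994685)
Kr = sqrt(0.982154)
Kr = 0.9910

0.9910


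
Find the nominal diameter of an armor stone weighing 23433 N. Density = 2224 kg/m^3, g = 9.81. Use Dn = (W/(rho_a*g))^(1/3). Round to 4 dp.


V = W / (rho_a * g)
V = 23433 / (2224 * 9.81)
V = 23433 / 21817.44
V = 1.074049 m^3
Dn = V^(1/3) = 1.074049^(1/3)
Dn = 1.0241 m

1.0241


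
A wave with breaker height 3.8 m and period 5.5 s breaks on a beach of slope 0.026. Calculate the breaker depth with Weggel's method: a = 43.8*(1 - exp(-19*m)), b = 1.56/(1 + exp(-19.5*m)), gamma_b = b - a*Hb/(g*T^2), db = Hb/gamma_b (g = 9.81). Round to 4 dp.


a = 43.8 * (1 - exp(-19 * m))
exp(-19 * 0.026) = exp(-0.4940) = 0.610181
a = 43.8 * (1 - 0.610181) = 17.074082
b = 1.56 / (1 + exp(-19.5 * m))
exp(-19.5 * 0.026) = exp(-0.5070) = 0.602300
b = 1.56 / (1 + 0.602300) = 0.973601
Hb / (g * T^2) = 3.8 / (9.81 * 5.5^2) = 3.8 / 296.7525 = 0.01280528
gamma_b = b - a * Hb/(g*T^2) = 0.973601 - 17.074082 * 0.01280528 = 0.754962
db = Hb / gamma_b = 3.8 / 0.754962
db = 5.0334 m

5.0334


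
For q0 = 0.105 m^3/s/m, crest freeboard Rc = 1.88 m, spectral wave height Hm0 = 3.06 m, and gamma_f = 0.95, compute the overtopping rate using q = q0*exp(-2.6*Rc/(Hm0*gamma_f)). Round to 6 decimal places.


q = q0 * exp(-2.6 * Rc / (Hm0 * gamma_f))
Exponent = -2.6 * 1.88 / (3.06 * 0.95)
= -2.6 * 1.88 / 2.9070
= -1.681459
exp(-1.681459) = 0.186102
q = 0.105 * 0.186102
q = 0.019541 m^3/s/m

0.019541


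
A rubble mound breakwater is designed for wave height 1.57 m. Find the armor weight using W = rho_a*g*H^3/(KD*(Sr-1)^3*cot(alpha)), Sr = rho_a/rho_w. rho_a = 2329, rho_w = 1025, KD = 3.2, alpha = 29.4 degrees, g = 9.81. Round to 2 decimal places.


Sr = rho_a / rho_w = 2329 / 1025 = 2.272195
(Sr - 1) = 1.272195
(Sr - 1)^3 = 2.059023
cot(29.4) = 1 / tan(29.4) = 1 / 0.563471 = 1.774714
Numerator = 2329 * 9.81 * 1.57^3 = 88417.3416
Denominator = 3.2 * 2.059023 * 1.774714 = 11.693366
W = 88417.3416 / 11.693366
W = 7561.32 N

7561.32


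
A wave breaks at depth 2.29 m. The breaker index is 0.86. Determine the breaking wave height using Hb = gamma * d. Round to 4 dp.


Hb = gamma * d
Hb = 0.86 * 2.29
Hb = 1.9694 m

1.9694


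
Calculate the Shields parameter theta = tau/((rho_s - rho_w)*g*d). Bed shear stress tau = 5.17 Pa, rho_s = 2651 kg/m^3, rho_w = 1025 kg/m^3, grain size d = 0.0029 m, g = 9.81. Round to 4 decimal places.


theta = tau / ((rho_s - rho_w) * g * d)
rho_s - rho_w = 2651 - 1025 = 1626
Denominator = 1626 * 9.81 * 0.0029 = 46.258074
theta = 5.17 / 46.258074
theta = 0.1118

0.1118


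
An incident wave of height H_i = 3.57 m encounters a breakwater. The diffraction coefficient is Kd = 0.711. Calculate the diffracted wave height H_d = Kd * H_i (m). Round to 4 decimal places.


H_d = Kd * H_i
H_d = 0.711 * 3.57
H_d = 2.5383 m

2.5383


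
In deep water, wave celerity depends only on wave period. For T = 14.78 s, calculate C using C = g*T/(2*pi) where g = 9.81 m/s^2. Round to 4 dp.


We use the deep-water celerity formula:
C = g * T / (2 * pi)
C = 9.81 * 14.78 / (2 * 3.14159...)
C = 144.991800 / 6.283185
C = 23.0762 m/s

23.0762


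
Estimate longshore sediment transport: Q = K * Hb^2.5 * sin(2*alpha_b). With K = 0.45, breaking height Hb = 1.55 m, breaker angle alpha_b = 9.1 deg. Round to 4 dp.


Q = K * Hb^2.5 * sin(2 * alpha_b)
Hb^2.5 = 1.55^2.5 = 2.991088
sin(2 * 9.1) = sin(18.2) = 0.312335
Q = 0.45 * 2.991088 * 0.312335
Q = 0.4204 m^3/s

0.4204


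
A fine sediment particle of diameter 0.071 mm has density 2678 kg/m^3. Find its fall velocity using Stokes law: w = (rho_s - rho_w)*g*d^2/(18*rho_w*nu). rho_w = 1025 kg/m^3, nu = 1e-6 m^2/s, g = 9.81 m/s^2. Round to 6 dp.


w = (rho_s - rho_w) * g * d^2 / (18 * rho_w * nu)
d = 0.071 mm = 0.000071 m
rho_s - rho_w = 2678 - 1025 = 1653
Numerator = 1653 * 9.81 * (0.000071)^2 = 0.000081744503
Denominator = 18 * 1025 * 1e-6 = 0.018450
w = 0.004431 m/s

0.004431


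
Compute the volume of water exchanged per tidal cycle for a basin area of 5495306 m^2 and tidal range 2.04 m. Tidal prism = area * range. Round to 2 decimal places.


Tidal prism = Area * Tidal range
P = 5495306 * 2.04
P = 11210424.24 m^3

11210424.24


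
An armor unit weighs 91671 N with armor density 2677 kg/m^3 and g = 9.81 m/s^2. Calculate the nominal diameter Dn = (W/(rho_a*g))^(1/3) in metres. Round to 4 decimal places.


V = W / (rho_a * g)
V = 91671 / (2677 * 9.81)
V = 91671 / 26261.37
V = 3.490717 m^3
Dn = V^(1/3) = 3.490717^(1/3)
Dn = 1.5170 m

1.5170


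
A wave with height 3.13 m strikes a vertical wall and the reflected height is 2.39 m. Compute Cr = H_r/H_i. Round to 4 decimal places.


Cr = H_r / H_i
Cr = 2.39 / 3.13
Cr = 0.7636

0.7636


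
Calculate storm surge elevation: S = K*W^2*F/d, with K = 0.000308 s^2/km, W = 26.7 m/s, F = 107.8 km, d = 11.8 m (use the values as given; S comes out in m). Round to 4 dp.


S = K * W^2 * F / d
W^2 = 26.7^2 = 712.89
S = 0.000308 * 712.89 * 107.8 / 11.8
Numerator = 0.000308 * 712.89 * 107.8 = 23.669659
S = 23.669659 / 11.8 = 2.0059 m

2.0059


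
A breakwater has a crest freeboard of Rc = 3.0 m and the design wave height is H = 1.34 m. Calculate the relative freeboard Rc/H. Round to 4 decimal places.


Relative freeboard = Rc / H
= 3.0 / 1.34
= 2.2388

2.2388


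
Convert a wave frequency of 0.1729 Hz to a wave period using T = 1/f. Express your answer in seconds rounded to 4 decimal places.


T = 1 / f
T = 1 / 0.1729
T = 5.7837 s

5.7837


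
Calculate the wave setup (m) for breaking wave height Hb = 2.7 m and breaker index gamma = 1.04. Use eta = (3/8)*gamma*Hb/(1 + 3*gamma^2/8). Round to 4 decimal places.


eta = (3/8) * gamma * Hb / (1 + 3*gamma^2/8)
Numerator = (3/8) * 1.04 * 2.7 = 1.053000
Denominator = 1 + 3*1.04^2/8 = 1 + 0.405600 = 1.405600
eta = 1.053000 / 1.405600
eta = 0.7491 m

0.7491


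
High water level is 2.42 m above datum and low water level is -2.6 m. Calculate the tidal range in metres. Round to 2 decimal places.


Tidal range = High water - Low water
Tidal range = 2.42 - (-2.6)
Tidal range = 5.02 m

5.02


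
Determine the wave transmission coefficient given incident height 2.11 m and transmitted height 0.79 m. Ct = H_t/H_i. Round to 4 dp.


Ct = H_t / H_i
Ct = 0.79 / 2.11
Ct = 0.3744

0.3744


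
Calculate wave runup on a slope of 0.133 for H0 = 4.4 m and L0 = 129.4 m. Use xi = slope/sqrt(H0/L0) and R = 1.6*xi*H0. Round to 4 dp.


xi = slope / sqrt(H0/L0)
H0/L0 = 4.4/129.4 = 0.034003
sqrt(0.034003) = 0.184399
xi = 0.133 / 0.184399 = 0.721261
R = 1.6 * xi * H0 = 1.6 * 0.721261 * 4.4
R = 5.0777 m

5.0777


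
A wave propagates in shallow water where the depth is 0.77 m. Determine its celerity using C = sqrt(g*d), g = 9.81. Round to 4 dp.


Using the shallow-water approximation:
C = sqrt(g * d) = sqrt(9.81 * 0.77)
C = sqrt(7.5537)
C = 2.7484 m/s

2.7484


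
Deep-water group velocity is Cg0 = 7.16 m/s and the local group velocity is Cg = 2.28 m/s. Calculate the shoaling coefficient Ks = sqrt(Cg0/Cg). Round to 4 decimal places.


Ks = sqrt(Cg0 / Cg)
Ks = sqrt(7.16 / 2.28)
Ks = sqrt(3.1404)
Ks = 1.7721

1.7721


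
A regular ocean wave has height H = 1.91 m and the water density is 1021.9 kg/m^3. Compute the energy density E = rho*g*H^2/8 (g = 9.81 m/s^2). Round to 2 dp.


E = (1/8) * rho * g * H^2
E = (1/8) * 1021.9 * 9.81 * 1.91^2
E = 0.125 * 1021.9 * 9.81 * 3.6481
E = 4571.45 J/m^2

4571.45


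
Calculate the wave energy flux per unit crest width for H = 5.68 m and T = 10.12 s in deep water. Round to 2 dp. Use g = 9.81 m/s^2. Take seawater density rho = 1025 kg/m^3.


P = rho * g^2 * H^2 * T / (32 * pi)
P = 1025 * 9.81^2 * 5.68^2 * 10.12 / (32 * pi)
P = 1025 * 96.2361 * 32.2624 * 10.12 / 100.53096
P = 320360.68 W/m

320360.68


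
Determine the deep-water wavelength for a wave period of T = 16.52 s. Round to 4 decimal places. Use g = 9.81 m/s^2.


L0 = g * T^2 / (2 * pi)
L0 = 9.81 * 16.52^2 / (2 * pi)
L0 = 9.81 * 272.9104 / 6.28319
L0 = 2677.2510 / 6.28319
L0 = 426.0977 m

426.0977


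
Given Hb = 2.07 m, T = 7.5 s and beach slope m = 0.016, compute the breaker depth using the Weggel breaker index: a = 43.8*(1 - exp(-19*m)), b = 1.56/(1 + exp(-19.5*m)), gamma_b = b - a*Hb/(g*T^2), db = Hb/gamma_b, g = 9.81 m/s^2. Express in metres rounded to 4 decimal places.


a = 43.8 * (1 - exp(-19 * m))
exp(-19 * 0.016) = exp(-0.3040) = 0.737861
a = 43.8 * (1 - 0.737861) = 11.481694
b = 1.56 / (1 + exp(-19.5 * m))
exp(-19.5 * 0.016) = exp(-0.3120) = 0.731982
b = 1.56 / (1 + 0.731982) = 0.900702
Hb / (g * T^2) = 2.07 / (9.81 * 7.5^2) = 2.07 / 551.8125 = 0.00375127
gamma_b = b - a * Hb/(g*T^2) = 0.900702 - 11.481694 * 0.00375127 = 0.857631
db = Hb / gamma_b = 2.07 / 0.857631
db = 2.4136 m

2.4136


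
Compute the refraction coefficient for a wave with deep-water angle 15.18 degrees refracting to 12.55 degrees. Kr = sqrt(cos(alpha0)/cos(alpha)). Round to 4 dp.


Kr = sqrt(cos(alpha0) / cos(alpha))
cos(15.18) = 0.965108
cos(12.55) = 0.976107
Kr = sqrt(0.965108 / 0.976107)
Kr = sqrt(0.988732)
Kr = 0.9944

0.9944


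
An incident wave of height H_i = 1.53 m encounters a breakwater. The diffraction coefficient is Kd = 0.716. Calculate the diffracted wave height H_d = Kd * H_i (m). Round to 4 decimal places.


H_d = Kd * H_i
H_d = 0.716 * 1.53
H_d = 1.0955 m

1.0955


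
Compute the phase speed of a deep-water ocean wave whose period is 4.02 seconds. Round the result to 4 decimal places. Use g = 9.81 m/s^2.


We use the deep-water celerity formula:
C = g * T / (2 * pi)
C = 9.81 * 4.02 / (2 * 3.14159...)
C = 39.436200 / 6.283185
C = 6.2765 m/s

6.2765


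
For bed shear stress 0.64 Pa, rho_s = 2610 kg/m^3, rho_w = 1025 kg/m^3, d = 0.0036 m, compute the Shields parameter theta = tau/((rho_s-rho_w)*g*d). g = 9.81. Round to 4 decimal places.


theta = tau / ((rho_s - rho_w) * g * d)
rho_s - rho_w = 2610 - 1025 = 1585
Denominator = 1585 * 9.81 * 0.0036 = 55.975860
theta = 0.64 / 55.975860
theta = 0.0114

0.0114


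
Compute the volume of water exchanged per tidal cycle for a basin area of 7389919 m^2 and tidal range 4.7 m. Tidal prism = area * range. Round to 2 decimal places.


Tidal prism = Area * Tidal range
P = 7389919 * 4.7
P = 34732619.30 m^3

34732619.30


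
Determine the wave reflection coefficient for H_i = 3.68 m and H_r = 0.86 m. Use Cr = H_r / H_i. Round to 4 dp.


Cr = H_r / H_i
Cr = 0.86 / 3.68
Cr = 0.2337

0.2337


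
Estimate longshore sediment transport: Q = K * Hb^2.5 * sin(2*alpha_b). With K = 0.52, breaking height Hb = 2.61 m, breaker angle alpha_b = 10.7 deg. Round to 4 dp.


Q = K * Hb^2.5 * sin(2 * alpha_b)
Hb^2.5 = 2.61^2.5 = 11.005284
sin(2 * 10.7) = sin(21.4) = 0.364877
Q = 0.52 * 11.005284 * 0.364877
Q = 2.0881 m^3/s

2.0881


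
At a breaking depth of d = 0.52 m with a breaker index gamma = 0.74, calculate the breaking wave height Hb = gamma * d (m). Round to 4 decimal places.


Hb = gamma * d
Hb = 0.74 * 0.52
Hb = 0.3848 m

0.3848


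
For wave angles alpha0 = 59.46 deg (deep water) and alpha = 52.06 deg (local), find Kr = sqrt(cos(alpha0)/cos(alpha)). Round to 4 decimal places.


Kr = sqrt(cos(alpha0) / cos(alpha))
cos(59.46) = 0.508140
cos(52.06) = 0.614836
Kr = sqrt(0.508140 / 0.614836)
Kr = sqrt(0.826464)
Kr = 0.9091

0.9091


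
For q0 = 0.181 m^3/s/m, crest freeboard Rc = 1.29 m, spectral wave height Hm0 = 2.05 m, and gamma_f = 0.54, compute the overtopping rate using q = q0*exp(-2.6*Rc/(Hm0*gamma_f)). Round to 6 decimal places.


q = q0 * exp(-2.6 * Rc / (Hm0 * gamma_f))
Exponent = -2.6 * 1.29 / (2.05 * 0.54)
= -2.6 * 1.29 / 1.1070
= -3.029810
exp(-3.029810) = 0.048325
q = 0.181 * 0.048325
q = 0.008747 m^3/s/m

0.008747


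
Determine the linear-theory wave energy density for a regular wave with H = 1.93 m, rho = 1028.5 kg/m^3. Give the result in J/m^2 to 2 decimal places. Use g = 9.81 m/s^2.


E = (1/8) * rho * g * H^2
E = (1/8) * 1028.5 * 9.81 * 1.93^2
E = 0.125 * 1028.5 * 9.81 * 3.7249
E = 4697.84 J/m^2

4697.84


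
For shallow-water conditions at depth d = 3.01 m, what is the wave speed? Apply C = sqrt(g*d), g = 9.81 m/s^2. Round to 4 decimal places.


Using the shallow-water approximation:
C = sqrt(g * d) = sqrt(9.81 * 3.01)
C = sqrt(29.5281)
C = 5.4340 m/s

5.4340


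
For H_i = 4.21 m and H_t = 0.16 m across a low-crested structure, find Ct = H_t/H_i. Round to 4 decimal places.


Ct = H_t / H_i
Ct = 0.16 / 4.21
Ct = 0.0380

0.0380


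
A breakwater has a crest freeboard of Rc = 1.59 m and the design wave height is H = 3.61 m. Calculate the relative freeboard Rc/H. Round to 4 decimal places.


Relative freeboard = Rc / H
= 1.59 / 3.61
= 0.4404

0.4404


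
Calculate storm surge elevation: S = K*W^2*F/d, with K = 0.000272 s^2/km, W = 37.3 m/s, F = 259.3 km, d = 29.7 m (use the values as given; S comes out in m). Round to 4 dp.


S = K * W^2 * F / d
W^2 = 37.3^2 = 1391.29
S = 0.000272 * 1391.29 * 259.3 / 29.7
Numerator = 0.000272 * 1391.29 * 259.3 = 98.127127
S = 98.127127 / 29.7 = 3.3039 m

3.3039


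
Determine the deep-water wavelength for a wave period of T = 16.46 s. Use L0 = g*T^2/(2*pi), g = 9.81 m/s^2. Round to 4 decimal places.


L0 = g * T^2 / (2 * pi)
L0 = 9.81 * 16.46^2 / (2 * pi)
L0 = 9.81 * 270.9316 / 6.28319
L0 = 2657.8390 / 6.28319
L0 = 423.0082 m

423.0082


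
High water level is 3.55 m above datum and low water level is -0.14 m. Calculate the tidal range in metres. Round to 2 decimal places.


Tidal range = High water - Low water
Tidal range = 3.55 - (-0.14)
Tidal range = 3.69 m

3.69


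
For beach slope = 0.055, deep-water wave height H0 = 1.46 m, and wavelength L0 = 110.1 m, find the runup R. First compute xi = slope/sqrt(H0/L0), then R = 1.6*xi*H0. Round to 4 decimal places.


xi = slope / sqrt(H0/L0)
H0/L0 = 1.46/110.1 = 0.013261
sqrt(0.013261) = 0.115155
xi = 0.055 / 0.115155 = 0.477617
R = 1.6 * xi * H0 = 1.6 * 0.477617 * 1.46
R = 1.1157 m

1.1157


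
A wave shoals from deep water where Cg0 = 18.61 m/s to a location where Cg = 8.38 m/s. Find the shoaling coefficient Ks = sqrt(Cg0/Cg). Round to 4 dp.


Ks = sqrt(Cg0 / Cg)
Ks = sqrt(18.61 / 8.38)
Ks = sqrt(2.2208)
Ks = 1.4902

1.4902


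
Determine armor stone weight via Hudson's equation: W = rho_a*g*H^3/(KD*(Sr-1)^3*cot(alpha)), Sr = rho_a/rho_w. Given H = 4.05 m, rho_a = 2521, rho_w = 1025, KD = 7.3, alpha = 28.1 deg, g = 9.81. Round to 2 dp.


Sr = rho_a / rho_w = 2521 / 1025 = 2.459512
(Sr - 1) = 1.459512
(Sr - 1)^3 = 3.109018
cot(28.1) = 1 / tan(28.1) = 1 / 0.533950 = 1.872834
Numerator = 2521 * 9.81 * 4.05^3 = 1642884.0857
Denominator = 7.3 * 3.109018 * 1.872834 = 42.505510
W = 1642884.0857 / 42.505510
W = 38651.09 N

38651.09


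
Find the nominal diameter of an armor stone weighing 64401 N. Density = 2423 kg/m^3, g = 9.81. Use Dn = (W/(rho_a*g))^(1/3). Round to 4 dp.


V = W / (rho_a * g)
V = 64401 / (2423 * 9.81)
V = 64401 / 23769.63
V = 2.709382 m^3
Dn = V^(1/3) = 2.709382^(1/3)
Dn = 1.3941 m

1.3941


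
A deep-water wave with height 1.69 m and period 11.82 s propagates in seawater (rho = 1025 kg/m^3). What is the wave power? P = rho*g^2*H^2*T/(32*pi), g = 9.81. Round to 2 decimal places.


P = rho * g^2 * H^2 * T / (32 * pi)
P = 1025 * 9.81^2 * 1.69^2 * 11.82 / (32 * pi)
P = 1025 * 96.2361 * 2.8561 * 11.82 / 100.53096
P = 33124.77 W/m

33124.77


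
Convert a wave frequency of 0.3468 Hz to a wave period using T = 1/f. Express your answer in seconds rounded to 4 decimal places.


T = 1 / f
T = 1 / 0.3468
T = 2.8835 s

2.8835


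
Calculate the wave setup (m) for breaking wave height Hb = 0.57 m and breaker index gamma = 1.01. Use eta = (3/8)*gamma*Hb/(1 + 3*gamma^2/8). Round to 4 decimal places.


eta = (3/8) * gamma * Hb / (1 + 3*gamma^2/8)
Numerator = (3/8) * 1.01 * 0.57 = 0.215888
Denominator = 1 + 3*1.01^2/8 = 1 + 0.382538 = 1.382538
eta = 0.215888 / 1.382538
eta = 0.1562 m

0.1562


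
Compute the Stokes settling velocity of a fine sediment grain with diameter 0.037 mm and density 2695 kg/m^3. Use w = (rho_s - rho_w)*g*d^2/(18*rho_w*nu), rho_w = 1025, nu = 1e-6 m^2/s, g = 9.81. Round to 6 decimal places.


w = (rho_s - rho_w) * g * d^2 / (18 * rho_w * nu)
d = 0.037 mm = 0.000037 m
rho_s - rho_w = 2695 - 1025 = 1670
Numerator = 1670 * 9.81 * (0.000037)^2 = 0.000022427916
Denominator = 18 * 1025 * 1e-6 = 0.018450
w = 0.001216 m/s

0.001216


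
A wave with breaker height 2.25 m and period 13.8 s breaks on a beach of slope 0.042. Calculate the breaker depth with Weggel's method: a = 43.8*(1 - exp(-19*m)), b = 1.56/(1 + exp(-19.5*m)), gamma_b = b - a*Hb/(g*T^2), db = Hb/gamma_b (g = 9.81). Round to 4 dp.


a = 43.8 * (1 - exp(-19 * m))
exp(-19 * 0.042) = exp(-0.7980) = 0.450229
a = 43.8 * (1 - 0.450229) = 24.079991
b = 1.56 / (1 + exp(-19.5 * m))
exp(-19.5 * 0.042) = exp(-0.8190) = 0.440872
b = 1.56 / (1 + 0.440872) = 1.082677
Hb / (g * T^2) = 2.25 / (9.81 * 13.8^2) = 2.25 / 1868.2164 = 0.00120436
gamma_b = b - a * Hb/(g*T^2) = 1.082677 - 24.079991 * 0.00120436 = 1.053677
db = Hb / gamma_b = 2.25 / 1.053677
db = 2.1354 m

2.1354
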